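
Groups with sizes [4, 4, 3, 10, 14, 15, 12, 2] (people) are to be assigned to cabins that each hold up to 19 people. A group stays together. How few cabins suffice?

4

Total = 15 + 14 + 12 + 10 + 4 + 4 + 3 + 2 = 64 people.
Lower bound: ⌈64/19⌉ = 4 cabins.
A packing using 4 cabins:
  cabin 1: 15 + 4 = 19
  cabin 2: 14 + 4 = 18
  cabin 3: 12 + 3 + 2 = 17
  cabin 4: 10 = 10
This matches the lower bound, so 4 is optimal.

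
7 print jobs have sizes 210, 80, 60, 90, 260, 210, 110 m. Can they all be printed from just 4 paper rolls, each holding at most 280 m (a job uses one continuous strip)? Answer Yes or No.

Yes

A valid assignment using 4 paper rolls:
  roll 1: 260 = 260
  roll 2: 210 + 60 = 270
  roll 3: 210 = 210
  roll 4: 110 + 90 + 80 = 280
Every load is within 280 m, so 4 paper rolls suffice.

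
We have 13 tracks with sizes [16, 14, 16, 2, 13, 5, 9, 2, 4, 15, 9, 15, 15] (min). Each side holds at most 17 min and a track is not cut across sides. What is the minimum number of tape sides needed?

Total = 16 + 16 + 15 + 15 + 15 + 14 + 13 + 9 + 9 + 5 + 4 + 2 + 2 = 135 min.
Lower bound: ⌈135/17⌉ = 8 tape sides.
Also, 9 tracks each exceed 17/2 min, and no two of those can share a side, so at least 9 tape sides are needed.
A packing using 9 tape sides:
  side 1: 16 = 16
  side 2: 16 = 16
  side 3: 15 + 2 = 17
  side 4: 15 + 2 = 17
  side 5: 15 = 15
  side 6: 14 = 14
  side 7: 13 + 4 = 17
  side 8: 9 + 5 = 14
  side 9: 9 = 9
This matches the lower bound, so 9 is optimal.

9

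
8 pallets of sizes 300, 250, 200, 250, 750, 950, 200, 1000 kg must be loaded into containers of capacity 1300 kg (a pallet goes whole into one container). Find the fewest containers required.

Total = 1000 + 950 + 750 + 300 + 250 + 250 + 200 + 200 = 3900 kg.
Lower bound: ⌈3900/1300⌉ = 3 containers.
A packing using 4 containers:
  container 1: 1000 + 300 = 1300
  container 2: 950 + 250 = 1200
  container 3: 750 + 250 + 200 = 1200
  container 4: 200 = 200
No arrangement into 3 containers stays within capacity, so 4 is optimal.

4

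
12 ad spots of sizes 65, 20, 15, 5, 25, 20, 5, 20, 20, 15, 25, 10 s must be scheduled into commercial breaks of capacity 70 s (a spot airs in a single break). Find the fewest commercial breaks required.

4

Total = 65 + 25 + 25 + 20 + 20 + 20 + 20 + 15 + 15 + 10 + 5 + 5 = 245 s.
Lower bound: ⌈245/70⌉ = 4 commercial breaks.
A packing using 4 commercial breaks:
  break 1: 65 + 5 = 70
  break 2: 25 + 25 + 20 = 70
  break 3: 20 + 20 + 20 + 10 = 70
  break 4: 15 + 15 + 5 = 35
This matches the lower bound, so 4 is optimal.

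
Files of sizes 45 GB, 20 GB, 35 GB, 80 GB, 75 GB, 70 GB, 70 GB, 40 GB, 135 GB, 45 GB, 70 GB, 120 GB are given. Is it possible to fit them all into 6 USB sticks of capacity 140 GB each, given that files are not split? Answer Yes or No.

Total = 805 GB; ⌈805/140⌉ = 6.
The bound of 6 does not rule out 6, but exhaustive search shows no assignment into 6 USB sticks of capacity 140 GB exists — the minimum is 7.

No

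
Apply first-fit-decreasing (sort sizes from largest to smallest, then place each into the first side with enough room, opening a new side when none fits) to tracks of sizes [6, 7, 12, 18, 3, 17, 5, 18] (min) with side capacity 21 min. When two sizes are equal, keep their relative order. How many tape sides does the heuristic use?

5

Sorted descending: 18, 18, 17, 12, 7, 6, 5, 3.
  18 → side 1 (new)  [load 18/21]
  18 → side 2 (new)  [load 18/21]
  17 → side 3 (new)  [load 17/21]
  12 → side 4 (new)  [load 12/21]
  7 → side 4  [load 19/21]
  6 → side 5 (new)  [load 6/21]
  5 → side 5  [load 11/21]
  3 → side 1  [load 21/21]
5 tape sides opened.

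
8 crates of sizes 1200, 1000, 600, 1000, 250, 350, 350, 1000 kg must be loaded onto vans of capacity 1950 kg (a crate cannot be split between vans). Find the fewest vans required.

4

Total = 1200 + 1000 + 1000 + 1000 + 600 + 350 + 350 + 250 = 5750 kg.
Lower bound: ⌈5750/1950⌉ = 3 vans.
Also, 4 crates each exceed 975 kg, and no two of those can share a van, so at least 4 vans are needed.
A packing using 4 vans:
  van 1: 1200 + 600 = 1800
  van 2: 1000 + 350 + 350 + 250 = 1950
  van 3: 1000 = 1000
  van 4: 1000 = 1000
This matches the lower bound, so 4 is optimal.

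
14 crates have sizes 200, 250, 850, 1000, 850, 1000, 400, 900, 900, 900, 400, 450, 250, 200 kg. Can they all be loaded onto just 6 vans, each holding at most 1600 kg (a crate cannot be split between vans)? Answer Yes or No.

Total = 8550 kg; ⌈8550/1600⌉ = 6.
7 crates each exceed half the capacity and cannot share a van, forcing at least 7 vans.
At least 7 vans are required, but only 6 are allowed.

No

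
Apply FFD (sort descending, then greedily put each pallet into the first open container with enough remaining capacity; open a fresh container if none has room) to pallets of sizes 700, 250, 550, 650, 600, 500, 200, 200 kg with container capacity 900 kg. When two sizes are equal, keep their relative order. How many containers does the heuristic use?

Sorted descending: 700, 650, 600, 550, 500, 250, 200, 200.
  700 → container 1 (new)  [load 700/900]
  650 → container 2 (new)  [load 650/900]
  600 → container 3 (new)  [load 600/900]
  550 → container 4 (new)  [load 550/900]
  500 → container 5 (new)  [load 500/900]
  250 → container 2  [load 900/900]
  200 → container 1  [load 900/900]
  200 → container 3  [load 800/900]
5 containers opened.

5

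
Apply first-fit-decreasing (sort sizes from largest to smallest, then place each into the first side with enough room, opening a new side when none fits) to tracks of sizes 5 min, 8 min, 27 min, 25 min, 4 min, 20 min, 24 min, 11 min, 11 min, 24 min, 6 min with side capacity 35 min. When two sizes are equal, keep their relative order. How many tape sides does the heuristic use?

Sorted descending: 27, 25, 24, 24, 20, 11, 11, 8, 6, 5, 4.
  27 → side 1 (new)  [load 27/35]
  25 → side 2 (new)  [load 25/35]
  24 → side 3 (new)  [load 24/35]
  24 → side 4 (new)  [load 24/35]
  20 → side 5 (new)  [load 20/35]
  11 → side 3  [load 35/35]
  11 → side 4  [load 35/35]
  8 → side 1  [load 35/35]
  6 → side 2  [load 31/35]
  5 → side 5  [load 25/35]
  4 → side 2  [load 35/35]
5 tape sides opened.

5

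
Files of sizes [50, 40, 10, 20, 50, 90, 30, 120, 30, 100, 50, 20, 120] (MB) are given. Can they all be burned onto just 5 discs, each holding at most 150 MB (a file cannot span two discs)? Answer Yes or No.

Yes

A valid assignment using 5 discs:
  disc 1: 120 + 30 = 150
  disc 2: 120 + 30 = 150
  disc 3: 100 + 50 = 150
  disc 4: 90 + 50 + 10 = 150
  disc 5: 50 + 40 + 20 + 20 = 130
Every load is within 150 MB, so 5 discs suffice.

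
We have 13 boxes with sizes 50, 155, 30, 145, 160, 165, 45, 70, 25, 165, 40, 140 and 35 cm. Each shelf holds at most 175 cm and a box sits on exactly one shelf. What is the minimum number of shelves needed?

8

Total = 165 + 165 + 160 + 155 + 145 + 140 + 70 + 50 + 45 + 40 + 35 + 30 + 25 = 1225 cm.
Lower bound: ⌈1225/175⌉ = 7 shelves.
A packing using 8 shelves:
  shelf 1: 165 = 165
  shelf 2: 165 = 165
  shelf 3: 160 = 160
  shelf 4: 155 = 155
  shelf 5: 145 + 30 = 175
  shelf 6: 140 + 35 = 175
  shelf 7: 70 + 50 + 45 = 165
  shelf 8: 40 + 25 = 65
No arrangement into 7 shelves stays within capacity, so 8 is optimal.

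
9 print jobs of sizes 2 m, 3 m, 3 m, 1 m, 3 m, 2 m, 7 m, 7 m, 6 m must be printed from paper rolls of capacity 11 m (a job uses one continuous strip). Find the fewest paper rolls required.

4

Total = 7 + 7 + 6 + 3 + 3 + 3 + 2 + 2 + 1 = 34 m.
Lower bound: ⌈34/11⌉ = 4 paper rolls.
A packing using 4 paper rolls:
  roll 1: 7 + 3 + 1 = 11
  roll 2: 7 + 3 = 10
  roll 3: 6 + 3 + 2 = 11
  roll 4: 2 = 2
This matches the lower bound, so 4 is optimal.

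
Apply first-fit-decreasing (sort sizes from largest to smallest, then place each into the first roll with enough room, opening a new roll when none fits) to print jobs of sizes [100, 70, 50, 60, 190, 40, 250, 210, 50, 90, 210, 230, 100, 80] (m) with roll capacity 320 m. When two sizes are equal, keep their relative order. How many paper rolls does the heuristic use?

Sorted descending: 250, 230, 210, 210, 190, 100, 100, 90, 80, 70, 60, 50, 50, 40.
  250 → roll 1 (new)  [load 250/320]
  230 → roll 2 (new)  [load 230/320]
  210 → roll 3 (new)  [load 210/320]
  210 → roll 4 (new)  [load 210/320]
  190 → roll 5 (new)  [load 190/320]
  100 → roll 3  [load 310/320]
  100 → roll 4  [load 310/320]
  90 → roll 2  [load 320/320]
  80 → roll 5  [load 270/320]
  70 → roll 1  [load 320/320]
  60 → roll 6 (new)  [load 60/320]
  50 → roll 5  [load 320/320]
  50 → roll 6  [load 110/320]
  40 → roll 6  [load 150/320]
6 paper rolls opened.

6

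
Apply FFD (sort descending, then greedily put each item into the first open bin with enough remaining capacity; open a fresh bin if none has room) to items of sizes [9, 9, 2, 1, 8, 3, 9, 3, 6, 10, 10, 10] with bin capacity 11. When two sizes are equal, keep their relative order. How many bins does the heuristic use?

8

Sorted descending: 10, 10, 10, 9, 9, 9, 8, 6, 3, 3, 2, 1.
  10 → bin 1 (new)  [load 10/11]
  10 → bin 2 (new)  [load 10/11]
  10 → bin 3 (new)  [load 10/11]
  9 → bin 4 (new)  [load 9/11]
  9 → bin 5 (new)  [load 9/11]
  9 → bin 6 (new)  [load 9/11]
  8 → bin 7 (new)  [load 8/11]
  6 → bin 8 (new)  [load 6/11]
  3 → bin 7  [load 11/11]
  3 → bin 8  [load 9/11]
  2 → bin 4  [load 11/11]
  1 → bin 1  [load 11/11]
8 bins opened.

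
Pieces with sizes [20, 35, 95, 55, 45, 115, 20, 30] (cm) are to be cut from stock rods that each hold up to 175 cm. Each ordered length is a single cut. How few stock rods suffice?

3

Total = 115 + 95 + 55 + 45 + 35 + 30 + 20 + 20 = 415 cm.
Lower bound: ⌈415/175⌉ = 3 stock rods.
A packing using 3 stock rods:
  stock rod 1: 115 + 55 = 170
  stock rod 2: 95 + 45 + 35 = 175
  stock rod 3: 30 + 20 + 20 = 70
This matches the lower bound, so 3 is optimal.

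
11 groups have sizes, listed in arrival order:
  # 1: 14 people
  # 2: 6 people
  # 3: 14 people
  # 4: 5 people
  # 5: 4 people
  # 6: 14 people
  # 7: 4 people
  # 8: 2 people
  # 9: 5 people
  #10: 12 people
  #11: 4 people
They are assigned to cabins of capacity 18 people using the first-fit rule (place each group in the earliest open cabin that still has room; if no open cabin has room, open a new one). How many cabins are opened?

  14 → cabin 1 (new)  [load 14/18]
  6 → cabin 2 (new)  [load 6/18]
  14 → cabin 3 (new)  [load 14/18]
  5 → cabin 2  [load 11/18]
  4 → cabin 1  [load 18/18]
  14 → cabin 4 (new)  [load 14/18]
  4 → cabin 2  [load 15/18]
  2 → cabin 2  [load 17/18]
  5 → cabin 5 (new)  [load 5/18]
  12 → cabin 5  [load 17/18]
  4 → cabin 3  [load 18/18]
5 cabins opened.

5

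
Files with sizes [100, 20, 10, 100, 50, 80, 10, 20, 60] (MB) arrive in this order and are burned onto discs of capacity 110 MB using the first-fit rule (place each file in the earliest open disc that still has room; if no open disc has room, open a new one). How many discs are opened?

5

  100 → disc 1 (new)  [load 100/110]
  20 → disc 2 (new)  [load 20/110]
  10 → disc 1  [load 110/110]
  100 → disc 3 (new)  [load 100/110]
  50 → disc 2  [load 70/110]
  80 → disc 4 (new)  [load 80/110]
  10 → disc 2  [load 80/110]
  20 → disc 2  [load 100/110]
  60 → disc 5 (new)  [load 60/110]
5 discs opened.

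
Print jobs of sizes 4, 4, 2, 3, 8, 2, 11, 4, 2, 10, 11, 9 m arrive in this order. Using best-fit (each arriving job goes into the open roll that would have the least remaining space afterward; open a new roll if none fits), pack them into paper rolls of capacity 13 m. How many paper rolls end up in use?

  4 → roll 1 (new)  [load 4/13]
  4 → roll 1  [load 8/13]
  2 → roll 1  [load 10/13]
  3 → roll 1  [load 13/13]
  8 → roll 2 (new)  [load 8/13]
  2 → roll 2  [load 10/13]
  11 → roll 3 (new)  [load 11/13]
  4 → roll 4 (new)  [load 4/13]
  2 → roll 3  [load 13/13]
  10 → roll 5 (new)  [load 10/13]
  11 → roll 6 (new)  [load 11/13]
  9 → roll 4  [load 13/13]
6 paper rolls opened.

6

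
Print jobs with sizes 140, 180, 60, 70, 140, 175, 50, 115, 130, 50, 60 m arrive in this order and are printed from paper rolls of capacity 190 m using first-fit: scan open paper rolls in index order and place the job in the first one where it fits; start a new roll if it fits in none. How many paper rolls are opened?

7

  140 → roll 1 (new)  [load 140/190]
  180 → roll 2 (new)  [load 180/190]
  60 → roll 3 (new)  [load 60/190]
  70 → roll 3  [load 130/190]
  140 → roll 4 (new)  [load 140/190]
  175 → roll 5 (new)  [load 175/190]
  50 → roll 1  [load 190/190]
  115 → roll 6 (new)  [load 115/190]
  130 → roll 7 (new)  [load 130/190]
  50 → roll 3  [load 180/190]
  60 → roll 6  [load 175/190]
7 paper rolls opened.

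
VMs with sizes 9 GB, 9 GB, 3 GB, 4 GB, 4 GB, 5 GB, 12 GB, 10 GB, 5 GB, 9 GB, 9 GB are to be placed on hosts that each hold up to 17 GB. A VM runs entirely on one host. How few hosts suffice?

6

Total = 12 + 10 + 9 + 9 + 9 + 9 + 5 + 5 + 4 + 4 + 3 = 79 GB.
Lower bound: ⌈79/17⌉ = 5 hosts.
Also, 6 VMs each exceed 17/2 GB, and no two of those can share a host, so at least 6 hosts are needed.
A packing using 6 hosts:
  host 1: 12 + 5 = 17
  host 2: 10 + 5 = 15
  host 3: 9 + 4 + 4 = 17
  host 4: 9 + 3 = 12
  host 5: 9 = 9
  host 6: 9 = 9
This matches the lower bound, so 6 is optimal.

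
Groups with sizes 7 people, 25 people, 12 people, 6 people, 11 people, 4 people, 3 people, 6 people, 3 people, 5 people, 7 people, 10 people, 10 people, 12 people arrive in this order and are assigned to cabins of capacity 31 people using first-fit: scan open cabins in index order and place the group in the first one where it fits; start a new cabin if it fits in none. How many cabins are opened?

  7 → cabin 1 (new)  [load 7/31]
  25 → cabin 2 (new)  [load 25/31]
  12 → cabin 1  [load 19/31]
  6 → cabin 1  [load 25/31]
  11 → cabin 3 (new)  [load 11/31]
  4 → cabin 1  [load 29/31]
  3 → cabin 2  [load 28/31]
  6 → cabin 3  [load 17/31]
  3 → cabin 2  [load 31/31]
  5 → cabin 3  [load 22/31]
  7 → cabin 3  [load 29/31]
  10 → cabin 4 (new)  [load 10/31]
  10 → cabin 4  [load 20/31]
  12 → cabin 5 (new)  [load 12/31]
5 cabins opened.

5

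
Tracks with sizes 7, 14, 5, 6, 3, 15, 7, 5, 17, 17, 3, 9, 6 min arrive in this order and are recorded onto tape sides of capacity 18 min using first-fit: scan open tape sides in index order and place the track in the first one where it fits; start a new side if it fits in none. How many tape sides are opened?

  7 → side 1 (new)  [load 7/18]
  14 → side 2 (new)  [load 14/18]
  5 → side 1  [load 12/18]
  6 → side 1  [load 18/18]
  3 → side 2  [load 17/18]
  15 → side 3 (new)  [load 15/18]
  7 → side 4 (new)  [load 7/18]
  5 → side 4  [load 12/18]
  17 → side 5 (new)  [load 17/18]
  17 → side 6 (new)  [load 17/18]
  3 → side 3  [load 18/18]
  9 → side 7 (new)  [load 9/18]
  6 → side 4  [load 18/18]
7 tape sides opened.

7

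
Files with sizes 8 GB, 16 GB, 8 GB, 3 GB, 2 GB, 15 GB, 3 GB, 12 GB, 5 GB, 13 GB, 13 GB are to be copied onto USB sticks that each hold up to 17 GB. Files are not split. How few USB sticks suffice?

6

Total = 16 + 15 + 13 + 13 + 12 + 8 + 8 + 5 + 3 + 3 + 2 = 98 GB.
Lower bound: ⌈98/17⌉ = 6 USB sticks.
A packing using 6 USB sticks:
  USB stick 1: 16 = 16
  USB stick 2: 15 + 2 = 17
  USB stick 3: 13 + 3 = 16
  USB stick 4: 13 + 3 = 16
  USB stick 5: 12 + 5 = 17
  USB stick 6: 8 + 8 = 16
This matches the lower bound, so 6 is optimal.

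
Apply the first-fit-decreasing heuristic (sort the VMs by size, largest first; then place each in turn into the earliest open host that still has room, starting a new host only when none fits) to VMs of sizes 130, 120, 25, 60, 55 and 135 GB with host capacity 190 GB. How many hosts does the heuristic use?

Sorted descending: 135, 130, 120, 60, 55, 25.
  135 → host 1 (new)  [load 135/190]
  130 → host 2 (new)  [load 130/190]
  120 → host 3 (new)  [load 120/190]
  60 → host 2  [load 190/190]
  55 → host 1  [load 190/190]
  25 → host 3  [load 145/190]
3 hosts opened.

3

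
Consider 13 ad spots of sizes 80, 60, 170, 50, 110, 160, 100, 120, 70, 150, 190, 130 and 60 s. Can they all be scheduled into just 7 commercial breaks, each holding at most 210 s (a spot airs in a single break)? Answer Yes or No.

No

Total = 1450 s; ⌈1450/210⌉ = 7.
The bound of 7 does not rule out 7, but exhaustive search shows no assignment into 7 commercial breaks of capacity 210 s exists — the minimum is 8.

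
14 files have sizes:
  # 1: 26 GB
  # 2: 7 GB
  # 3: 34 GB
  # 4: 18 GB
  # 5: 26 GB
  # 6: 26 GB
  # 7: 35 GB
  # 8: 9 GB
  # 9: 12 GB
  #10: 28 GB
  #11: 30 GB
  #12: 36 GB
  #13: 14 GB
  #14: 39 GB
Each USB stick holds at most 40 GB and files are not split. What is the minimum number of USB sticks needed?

Total = 39 + 36 + 35 + 34 + 30 + 28 + 26 + 26 + 26 + 18 + 14 + 12 + 9 + 7 = 340 GB.
Lower bound: ⌈340/40⌉ = 9 USB sticks.
A packing using 10 USB sticks:
  USB stick 1: 39 = 39
  USB stick 2: 36 = 36
  USB stick 3: 35 = 35
  USB stick 4: 34 = 34
  USB stick 5: 30 + 9 = 39
  USB stick 6: 28 + 12 = 40
  USB stick 7: 26 + 14 = 40
  USB stick 8: 26 + 7 = 33
  USB stick 9: 26 = 26
  USB stick 10: 18 = 18
No arrangement into 9 USB sticks stays within capacity, so 10 is optimal.

10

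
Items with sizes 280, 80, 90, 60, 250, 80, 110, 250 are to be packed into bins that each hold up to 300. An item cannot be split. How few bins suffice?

Total = 280 + 250 + 250 + 110 + 90 + 80 + 80 + 60 = 1200.
Lower bound: ⌈1200/300⌉ = 4 bins.
A packing using 5 bins:
  bin 1: 280 = 280
  bin 2: 250 = 250
  bin 3: 250 = 250
  bin 4: 110 + 90 + 80 = 280
  bin 5: 80 + 60 = 140
No arrangement into 4 bins stays within capacity, so 5 is optimal.

5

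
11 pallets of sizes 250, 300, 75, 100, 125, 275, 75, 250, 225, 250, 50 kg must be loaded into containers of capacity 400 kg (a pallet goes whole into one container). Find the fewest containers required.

Total = 300 + 275 + 250 + 250 + 250 + 225 + 125 + 100 + 75 + 75 + 50 = 1975 kg.
Lower bound: ⌈1975/400⌉ = 5 containers.
Also, 6 pallets each exceed 200 kg, and no two of those can share a container, so at least 6 containers are needed.
A packing using 6 containers:
  container 1: 300 + 100 = 400
  container 2: 275 + 125 = 400
  container 3: 250 + 75 + 75 = 400
  container 4: 250 + 50 = 300
  container 5: 250 = 250
  container 6: 225 = 225
This matches the lower bound, so 6 is optimal.

6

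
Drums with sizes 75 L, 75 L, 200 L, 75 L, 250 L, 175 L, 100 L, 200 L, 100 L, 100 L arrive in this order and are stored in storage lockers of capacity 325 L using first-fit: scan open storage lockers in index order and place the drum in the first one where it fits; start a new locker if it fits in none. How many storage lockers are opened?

5

  75 → locker 1 (new)  [load 75/325]
  75 → locker 1  [load 150/325]
  200 → locker 2 (new)  [load 200/325]
  75 → locker 1  [load 225/325]
  250 → locker 3 (new)  [load 250/325]
  175 → locker 4 (new)  [load 175/325]
  100 → locker 1  [load 325/325]
  200 → locker 5 (new)  [load 200/325]
  100 → locker 2  [load 300/325]
  100 → locker 4  [load 275/325]
5 storage lockers opened.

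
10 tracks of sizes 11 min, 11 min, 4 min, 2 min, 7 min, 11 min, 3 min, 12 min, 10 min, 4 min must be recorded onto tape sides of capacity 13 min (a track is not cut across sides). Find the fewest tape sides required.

Total = 12 + 11 + 11 + 11 + 10 + 7 + 4 + 4 + 3 + 2 = 75 min.
Lower bound: ⌈75/13⌉ = 6 tape sides.
A packing using 7 tape sides:
  side 1: 12 = 12
  side 2: 11 + 2 = 13
  side 3: 11 = 11
  side 4: 11 = 11
  side 5: 10 + 3 = 13
  side 6: 7 + 4 = 11
  side 7: 4 = 4
No arrangement into 6 tape sides stays within capacity, so 7 is optimal.

7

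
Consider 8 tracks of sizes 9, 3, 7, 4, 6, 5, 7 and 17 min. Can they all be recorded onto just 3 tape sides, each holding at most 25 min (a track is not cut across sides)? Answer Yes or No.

A valid assignment using 3 tape sides:
  side 1: 17 + 7 = 24
  side 2: 9 + 7 + 6 + 3 = 25
  side 3: 5 + 4 = 9
Every load is within 25 min, so 3 tape sides suffice.

Yes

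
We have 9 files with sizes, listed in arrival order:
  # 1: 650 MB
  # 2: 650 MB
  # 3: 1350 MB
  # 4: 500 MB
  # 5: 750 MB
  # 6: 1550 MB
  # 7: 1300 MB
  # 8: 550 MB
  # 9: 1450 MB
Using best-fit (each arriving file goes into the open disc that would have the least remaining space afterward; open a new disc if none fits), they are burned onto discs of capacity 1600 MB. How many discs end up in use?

7

  650 → disc 1 (new)  [load 650/1600]
  650 → disc 1  [load 1300/1600]
  1350 → disc 2 (new)  [load 1350/1600]
  500 → disc 3 (new)  [load 500/1600]
  750 → disc 3  [load 1250/1600]
  1550 → disc 4 (new)  [load 1550/1600]
  1300 → disc 5 (new)  [load 1300/1600]
  550 → disc 6 (new)  [load 550/1600]
  1450 → disc 7 (new)  [load 1450/1600]
7 discs opened.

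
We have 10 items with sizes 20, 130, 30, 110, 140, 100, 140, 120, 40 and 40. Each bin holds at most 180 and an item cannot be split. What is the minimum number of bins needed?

Total = 140 + 140 + 130 + 120 + 110 + 100 + 40 + 40 + 30 + 20 = 870.
Lower bound: ⌈870/180⌉ = 5 bins.
Also, 6 items each exceed 90, and no two of those can share a bin, so at least 6 bins are needed.
A packing using 6 bins:
  bin 1: 140 + 40 = 180
  bin 2: 140 + 40 = 180
  bin 3: 130 + 30 + 20 = 180
  bin 4: 120 = 120
  bin 5: 110 = 110
  bin 6: 100 = 100
This matches the lower bound, so 6 is optimal.

6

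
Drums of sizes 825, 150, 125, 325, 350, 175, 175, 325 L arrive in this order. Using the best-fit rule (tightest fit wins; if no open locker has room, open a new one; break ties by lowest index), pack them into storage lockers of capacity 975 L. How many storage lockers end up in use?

  825 → locker 1 (new)  [load 825/975]
  150 → locker 1  [load 975/975]
  125 → locker 2 (new)  [load 125/975]
  325 → locker 2  [load 450/975]
  350 → locker 2  [load 800/975]
  175 → locker 2  [load 975/975]
  175 → locker 3 (new)  [load 175/975]
  325 → locker 3  [load 500/975]
3 storage lockers opened.

3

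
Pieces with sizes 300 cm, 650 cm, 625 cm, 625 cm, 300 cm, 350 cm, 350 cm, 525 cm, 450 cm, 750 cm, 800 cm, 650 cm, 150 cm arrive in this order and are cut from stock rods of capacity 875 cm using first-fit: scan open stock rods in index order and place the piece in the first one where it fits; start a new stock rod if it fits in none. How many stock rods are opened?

10

  300 → stock rod 1 (new)  [load 300/875]
  650 → stock rod 2 (new)  [load 650/875]
  625 → stock rod 3 (new)  [load 625/875]
  625 → stock rod 4 (new)  [load 625/875]
  300 → stock rod 1  [load 600/875]
  350 → stock rod 5 (new)  [load 350/875]
  350 → stock rod 5  [load 700/875]
  525 → stock rod 6 (new)  [load 525/875]
  450 → stock rod 7 (new)  [load 450/875]
  750 → stock rod 8 (new)  [load 750/875]
  800 → stock rod 9 (new)  [load 800/875]
  650 → stock rod 10 (new)  [load 650/875]
  150 → stock rod 1  [load 750/875]
10 stock rods opened.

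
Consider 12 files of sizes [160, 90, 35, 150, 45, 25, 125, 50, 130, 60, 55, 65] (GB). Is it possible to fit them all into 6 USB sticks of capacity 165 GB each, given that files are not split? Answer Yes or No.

No

Total = 990 GB; ⌈990/165⌉ = 6.
The bound of 6 does not rule out 6, but exhaustive search shows no assignment into 6 USB sticks of capacity 165 GB exists — the minimum is 7.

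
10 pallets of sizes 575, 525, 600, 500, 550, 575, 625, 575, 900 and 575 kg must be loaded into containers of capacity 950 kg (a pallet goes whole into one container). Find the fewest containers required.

Total = 900 + 625 + 600 + 575 + 575 + 575 + 575 + 550 + 525 + 500 = 6000 kg.
Lower bound: ⌈6000/950⌉ = 7 containers.
Also, 10 pallets each exceed 475 kg, and no two of those can share a container, so at least 10 containers are needed.
A packing using 10 containers:
  container 1: 900 = 900
  container 2: 625 = 625
  container 3: 600 = 600
  container 4: 575 = 575
  container 5: 575 = 575
  container 6: 575 = 575
  container 7: 575 = 575
  container 8: 550 = 550
  container 9: 525 = 525
  container 10: 500 = 500
This matches the lower bound, so 10 is optimal.

10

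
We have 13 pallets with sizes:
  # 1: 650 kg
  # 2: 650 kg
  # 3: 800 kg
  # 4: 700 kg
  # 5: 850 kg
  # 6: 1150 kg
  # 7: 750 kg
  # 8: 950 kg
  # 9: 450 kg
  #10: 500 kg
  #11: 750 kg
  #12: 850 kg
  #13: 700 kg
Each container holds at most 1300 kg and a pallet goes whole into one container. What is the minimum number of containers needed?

Total = 1150 + 950 + 850 + 850 + 800 + 750 + 750 + 700 + 700 + 650 + 650 + 500 + 450 = 9750 kg.
Lower bound: ⌈9750/1300⌉ = 8 containers.
Also, 9 pallets each exceed 650 kg, and no two of those can share a container, so at least 9 containers are needed.
A packing using 10 containers:
  container 1: 1150 = 1150
  container 2: 950 = 950
  container 3: 850 + 450 = 1300
  container 4: 850 = 850
  container 5: 800 + 500 = 1300
  container 6: 750 = 750
  container 7: 750 = 750
  container 8: 700 = 700
  container 9: 700 = 700
  container 10: 650 + 650 = 1300
No arrangement into 9 containers stays within capacity, so 10 is optimal.

10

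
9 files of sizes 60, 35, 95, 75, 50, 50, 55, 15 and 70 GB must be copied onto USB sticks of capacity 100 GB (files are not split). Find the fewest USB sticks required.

6

Total = 95 + 75 + 70 + 60 + 55 + 50 + 50 + 35 + 15 = 505 GB.
Lower bound: ⌈505/100⌉ = 6 USB sticks.
A packing using 6 USB sticks:
  USB stick 1: 95 = 95
  USB stick 2: 75 + 15 = 90
  USB stick 3: 70 = 70
  USB stick 4: 60 + 35 = 95
  USB stick 5: 55 = 55
  USB stick 6: 50 + 50 = 100
This matches the lower bound, so 6 is optimal.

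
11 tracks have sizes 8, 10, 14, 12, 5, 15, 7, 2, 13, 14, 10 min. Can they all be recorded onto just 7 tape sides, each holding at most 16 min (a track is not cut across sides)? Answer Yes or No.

Total = 110 min; ⌈110/16⌉ = 7.
The bound of 7 does not rule out 7, but exhaustive search shows no assignment into 7 tape sides of capacity 16 min exists — the minimum is 8.

No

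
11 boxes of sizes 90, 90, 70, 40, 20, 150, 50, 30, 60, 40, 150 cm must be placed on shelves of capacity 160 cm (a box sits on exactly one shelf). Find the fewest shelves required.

6

Total = 150 + 150 + 90 + 90 + 70 + 60 + 50 + 40 + 40 + 30 + 20 = 790 cm.
Lower bound: ⌈790/160⌉ = 5 shelves.
A packing using 6 shelves:
  shelf 1: 150 = 150
  shelf 2: 150 = 150
  shelf 3: 90 + 70 = 160
  shelf 4: 90 + 60 = 150
  shelf 5: 50 + 40 + 40 + 30 = 160
  shelf 6: 20 = 20
No arrangement into 5 shelves stays within capacity, so 6 is optimal.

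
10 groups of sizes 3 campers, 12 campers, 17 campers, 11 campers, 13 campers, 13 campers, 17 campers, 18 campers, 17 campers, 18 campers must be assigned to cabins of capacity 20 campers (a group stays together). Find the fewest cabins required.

9

Total = 18 + 18 + 17 + 17 + 17 + 13 + 13 + 12 + 11 + 3 = 139 campers.
Lower bound: ⌈139/20⌉ = 7 cabins.
Also, 9 groups each exceed 10 campers, and no two of those can share a cabin, so at least 9 cabins are needed.
A packing using 9 cabins:
  cabin 1: 18 = 18
  cabin 2: 18 = 18
  cabin 3: 17 + 3 = 20
  cabin 4: 17 = 17
  cabin 5: 17 = 17
  cabin 6: 13 = 13
  cabin 7: 13 = 13
  cabin 8: 12 = 12
  cabin 9: 11 = 11
This matches the lower bound, so 9 is optimal.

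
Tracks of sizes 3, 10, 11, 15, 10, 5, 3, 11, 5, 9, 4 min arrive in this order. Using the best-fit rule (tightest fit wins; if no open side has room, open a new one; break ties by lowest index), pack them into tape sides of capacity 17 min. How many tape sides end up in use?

6

  3 → side 1 (new)  [load 3/17]
  10 → side 1  [load 13/17]
  11 → side 2 (new)  [load 11/17]
  15 → side 3 (new)  [load 15/17]
  10 → side 4 (new)  [load 10/17]
  5 → side 2  [load 16/17]
  3 → side 1  [load 16/17]
  11 → side 5 (new)  [load 11/17]
  5 → side 5  [load 16/17]
  9 → side 6 (new)  [load 9/17]
  4 → side 4  [load 14/17]
6 tape sides opened.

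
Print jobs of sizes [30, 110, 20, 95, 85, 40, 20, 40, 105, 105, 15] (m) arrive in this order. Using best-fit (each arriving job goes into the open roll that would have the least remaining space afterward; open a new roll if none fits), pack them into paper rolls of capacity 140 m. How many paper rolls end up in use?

6

  30 → roll 1 (new)  [load 30/140]
  110 → roll 1  [load 140/140]
  20 → roll 2 (new)  [load 20/140]
  95 → roll 2  [load 115/140]
  85 → roll 3 (new)  [load 85/140]
  40 → roll 3  [load 125/140]
  20 → roll 2  [load 135/140]
  40 → roll 4 (new)  [load 40/140]
  105 → roll 5 (new)  [load 105/140]
  105 → roll 6 (new)  [load 105/140]
  15 → roll 3  [load 140/140]
6 paper rolls opened.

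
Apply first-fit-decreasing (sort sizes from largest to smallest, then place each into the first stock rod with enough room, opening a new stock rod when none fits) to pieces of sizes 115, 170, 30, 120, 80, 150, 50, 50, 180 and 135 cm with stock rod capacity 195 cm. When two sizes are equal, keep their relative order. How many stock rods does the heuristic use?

Sorted descending: 180, 170, 150, 135, 120, 115, 80, 50, 50, 30.
  180 → stock rod 1 (new)  [load 180/195]
  170 → stock rod 2 (new)  [load 170/195]
  150 → stock rod 3 (new)  [load 150/195]
  135 → stock rod 4 (new)  [load 135/195]
  120 → stock rod 5 (new)  [load 120/195]
  115 → stock rod 6 (new)  [load 115/195]
  80 → stock rod 6  [load 195/195]
  50 → stock rod 4  [load 185/195]
  50 → stock rod 5  [load 170/195]
  30 → stock rod 3  [load 180/195]
6 stock rods opened.

6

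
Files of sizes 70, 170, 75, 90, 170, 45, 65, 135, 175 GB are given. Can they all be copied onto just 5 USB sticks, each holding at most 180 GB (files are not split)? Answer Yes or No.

Total = 995 GB; ⌈995/180⌉ = 6.
At least 6 USB sticks are required, but only 5 are allowed.

No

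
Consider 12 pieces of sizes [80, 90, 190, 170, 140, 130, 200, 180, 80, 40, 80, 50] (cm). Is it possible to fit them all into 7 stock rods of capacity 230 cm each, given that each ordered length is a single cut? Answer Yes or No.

A valid assignment using 7 stock rods:
  stock rod 1: 200 = 200
  stock rod 2: 190 + 40 = 230
  stock rod 3: 180 + 50 = 230
  stock rod 4: 170 = 170
  stock rod 5: 140 + 90 = 230
  stock rod 6: 130 + 80 = 210
  stock rod 7: 80 + 80 = 160
Every load is within 230 cm, so 7 stock rods suffice.

Yes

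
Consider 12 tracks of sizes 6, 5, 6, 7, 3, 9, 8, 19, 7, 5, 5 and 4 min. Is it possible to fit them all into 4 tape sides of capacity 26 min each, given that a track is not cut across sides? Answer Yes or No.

A valid assignment using 4 tape sides:
  side 1: 19 + 7 = 26
  side 2: 9 + 8 + 7 = 24
  side 3: 6 + 6 + 5 + 5 + 4 = 26
  side 4: 5 + 3 = 8
Every load is within 26 min, so 4 tape sides suffice.

Yes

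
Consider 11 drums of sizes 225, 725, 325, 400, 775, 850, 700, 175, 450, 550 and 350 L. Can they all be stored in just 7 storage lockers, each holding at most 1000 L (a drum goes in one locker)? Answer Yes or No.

Yes

A valid assignment using 7 storage lockers:
  locker 1: 850 = 850
  locker 2: 775 + 225 = 1000
  locker 3: 725 + 175 = 900
  locker 4: 700 = 700
  locker 5: 550 + 450 = 1000
  locker 6: 400 + 350 = 750
  locker 7: 325 = 325
Every load is within 1000 L, so 7 storage lockers suffice.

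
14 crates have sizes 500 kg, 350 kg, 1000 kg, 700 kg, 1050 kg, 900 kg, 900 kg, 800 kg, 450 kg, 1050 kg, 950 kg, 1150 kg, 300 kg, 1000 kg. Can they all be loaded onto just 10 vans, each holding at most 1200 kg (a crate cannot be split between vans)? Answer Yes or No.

No

Total = 11100 kg; ⌈11100/1200⌉ = 10.
The bound of 10 does not rule out 10, but exhaustive search shows no assignment into 10 vans of capacity 1200 kg exists — the minimum is 11.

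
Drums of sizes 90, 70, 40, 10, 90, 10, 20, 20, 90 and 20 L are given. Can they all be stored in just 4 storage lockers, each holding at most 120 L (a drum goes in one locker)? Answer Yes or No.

A valid assignment using 4 storage lockers:
  locker 1: 90 + 20 + 10 = 120
  locker 2: 90 + 20 + 10 = 120
  locker 3: 90 + 20 = 110
  locker 4: 70 + 40 = 110
Every load is within 120 L, so 4 storage lockers suffice.

Yes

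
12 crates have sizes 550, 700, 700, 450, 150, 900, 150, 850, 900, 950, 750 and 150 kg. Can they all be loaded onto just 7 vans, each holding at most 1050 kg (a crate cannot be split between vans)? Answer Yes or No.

No

Total = 7200 kg; ⌈7200/1050⌉ = 7.
8 crates each exceed half the capacity and cannot share a van, forcing at least 8 vans.
At least 8 vans are required, but only 7 are allowed.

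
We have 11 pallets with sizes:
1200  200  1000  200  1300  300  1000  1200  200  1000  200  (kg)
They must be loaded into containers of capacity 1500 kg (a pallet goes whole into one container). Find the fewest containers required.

Total = 1300 + 1200 + 1200 + 1000 + 1000 + 1000 + 300 + 200 + 200 + 200 + 200 = 7800 kg.
Lower bound: ⌈7800/1500⌉ = 6 containers.
A packing using 6 containers:
  container 1: 1300 + 200 = 1500
  container 2: 1200 + 300 = 1500
  container 3: 1200 + 200 = 1400
  container 4: 1000 + 200 + 200 = 1400
  container 5: 1000 = 1000
  container 6: 1000 = 1000
This matches the lower bound, so 6 is optimal.

6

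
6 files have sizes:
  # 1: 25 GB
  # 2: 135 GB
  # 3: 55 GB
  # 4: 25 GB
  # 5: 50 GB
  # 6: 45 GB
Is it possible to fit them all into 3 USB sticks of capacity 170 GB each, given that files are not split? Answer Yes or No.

Yes

A valid assignment using 3 USB sticks:
  USB stick 1: 135 + 25 = 160
  USB stick 2: 55 + 50 + 45 = 150
  USB stick 3: 25 = 25
Every load is within 170 GB, so 3 USB sticks suffice.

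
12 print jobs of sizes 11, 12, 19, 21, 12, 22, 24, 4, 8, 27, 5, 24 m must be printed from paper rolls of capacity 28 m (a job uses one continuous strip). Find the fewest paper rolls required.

Total = 27 + 24 + 24 + 22 + 21 + 19 + 12 + 12 + 11 + 8 + 5 + 4 = 189 m.
Lower bound: ⌈189/28⌉ = 7 paper rolls.
A packing using 8 paper rolls:
  roll 1: 27 = 27
  roll 2: 24 + 4 = 28
  roll 3: 24 = 24
  roll 4: 22 + 5 = 27
  roll 5: 21 = 21
  roll 6: 19 + 8 = 27
  roll 7: 12 + 12 = 24
  roll 8: 11 = 11
No arrangement into 7 paper rolls stays within capacity, so 8 is optimal.

8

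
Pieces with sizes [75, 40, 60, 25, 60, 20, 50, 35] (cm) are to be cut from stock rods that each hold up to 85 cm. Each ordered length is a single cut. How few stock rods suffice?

5

Total = 75 + 60 + 60 + 50 + 40 + 35 + 25 + 20 = 365 cm.
Lower bound: ⌈365/85⌉ = 5 stock rods.
A packing using 5 stock rods:
  stock rod 1: 75 = 75
  stock rod 2: 60 + 25 = 85
  stock rod 3: 60 + 20 = 80
  stock rod 4: 50 + 35 = 85
  stock rod 5: 40 = 40
This matches the lower bound, so 5 is optimal.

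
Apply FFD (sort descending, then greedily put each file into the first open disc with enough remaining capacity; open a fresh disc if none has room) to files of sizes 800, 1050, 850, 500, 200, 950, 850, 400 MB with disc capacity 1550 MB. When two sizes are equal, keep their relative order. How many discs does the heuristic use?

Sorted descending: 1050, 950, 850, 850, 800, 500, 400, 200.
  1050 → disc 1 (new)  [load 1050/1550]
  950 → disc 2 (new)  [load 950/1550]
  850 → disc 3 (new)  [load 850/1550]
  850 → disc 4 (new)  [load 850/1550]
  800 → disc 5 (new)  [load 800/1550]
  500 → disc 1  [load 1550/1550]
  400 → disc 2  [load 1350/1550]
  200 → disc 2  [load 1550/1550]
5 discs opened.

5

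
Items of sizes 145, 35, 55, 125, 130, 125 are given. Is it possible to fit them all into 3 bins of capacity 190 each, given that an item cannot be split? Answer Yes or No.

Total = 615; ⌈615/190⌉ = 4.
At least 4 bins are required, but only 3 are allowed.

No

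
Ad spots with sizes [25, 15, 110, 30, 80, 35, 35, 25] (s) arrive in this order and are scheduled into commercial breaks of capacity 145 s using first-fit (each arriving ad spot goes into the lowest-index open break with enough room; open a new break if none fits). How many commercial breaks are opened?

  25 → break 1 (new)  [load 25/145]
  15 → break 1  [load 40/145]
  110 → break 2 (new)  [load 110/145]
  30 → break 1  [load 70/145]
  80 → break 3 (new)  [load 80/145]
  35 → break 1  [load 105/145]
  35 → break 1  [load 140/145]
  25 → break 2  [load 135/145]
3 commercial breaks opened.

3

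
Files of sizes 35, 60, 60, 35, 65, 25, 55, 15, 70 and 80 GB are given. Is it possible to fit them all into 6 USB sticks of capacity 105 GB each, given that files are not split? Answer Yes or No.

Yes

A valid assignment using 6 USB sticks:
  USB stick 1: 80 + 25 = 105
  USB stick 2: 70 + 35 = 105
  USB stick 3: 65 + 35 = 100
  USB stick 4: 60 + 15 = 75
  USB stick 5: 60 = 60
  USB stick 6: 55 = 55
Every load is within 105 GB, so 6 USB sticks suffice.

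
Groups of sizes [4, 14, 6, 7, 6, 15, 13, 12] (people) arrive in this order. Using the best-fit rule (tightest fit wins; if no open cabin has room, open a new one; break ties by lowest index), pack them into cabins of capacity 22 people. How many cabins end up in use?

5

  4 → cabin 1 (new)  [load 4/22]
  14 → cabin 1  [load 18/22]
  6 → cabin 2 (new)  [load 6/22]
  7 → cabin 2  [load 13/22]
  6 → cabin 2  [load 19/22]
  15 → cabin 3 (new)  [load 15/22]
  13 → cabin 4 (new)  [load 13/22]
  12 → cabin 5 (new)  [load 12/22]
5 cabins opened.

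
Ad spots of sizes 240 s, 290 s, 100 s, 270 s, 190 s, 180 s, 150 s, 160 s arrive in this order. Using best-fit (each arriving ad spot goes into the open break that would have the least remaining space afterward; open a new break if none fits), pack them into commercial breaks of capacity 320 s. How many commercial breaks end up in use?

6

  240 → break 1 (new)  [load 240/320]
  290 → break 2 (new)  [load 290/320]
  100 → break 3 (new)  [load 100/320]
  270 → break 4 (new)  [load 270/320]
  190 → break 3  [load 290/320]
  180 → break 5 (new)  [load 180/320]
  150 → break 6 (new)  [load 150/320]
  160 → break 6  [load 310/320]
6 commercial breaks opened.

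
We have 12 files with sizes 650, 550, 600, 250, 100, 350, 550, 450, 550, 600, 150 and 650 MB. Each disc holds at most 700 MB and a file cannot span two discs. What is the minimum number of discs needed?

Total = 650 + 650 + 600 + 600 + 550 + 550 + 550 + 450 + 350 + 250 + 150 + 100 = 5450 MB.
Lower bound: ⌈5450/700⌉ = 8 discs.
A packing using 9 discs:
  disc 1: 650 = 650
  disc 2: 650 = 650
  disc 3: 600 + 100 = 700
  disc 4: 600 = 600
  disc 5: 550 + 150 = 700
  disc 6: 550 = 550
  disc 7: 550 = 550
  disc 8: 450 + 250 = 700
  disc 9: 350 = 350
No arrangement into 8 discs stays within capacity, so 9 is optimal.

9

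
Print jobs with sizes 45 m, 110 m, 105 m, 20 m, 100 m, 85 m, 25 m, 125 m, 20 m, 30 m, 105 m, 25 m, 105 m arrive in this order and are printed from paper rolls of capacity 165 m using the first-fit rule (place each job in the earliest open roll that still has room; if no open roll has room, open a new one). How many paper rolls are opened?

7

  45 → roll 1 (new)  [load 45/165]
  110 → roll 1  [load 155/165]
  105 → roll 2 (new)  [load 105/165]
  20 → roll 2  [load 125/165]
  100 → roll 3 (new)  [load 100/165]
  85 → roll 4 (new)  [load 85/165]
  25 → roll 2  [load 150/165]
  125 → roll 5 (new)  [load 125/165]
  20 → roll 3  [load 120/165]
  30 → roll 3  [load 150/165]
  105 → roll 6 (new)  [load 105/165]
  25 → roll 4  [load 110/165]
  105 → roll 7 (new)  [load 105/165]
7 paper rolls opened.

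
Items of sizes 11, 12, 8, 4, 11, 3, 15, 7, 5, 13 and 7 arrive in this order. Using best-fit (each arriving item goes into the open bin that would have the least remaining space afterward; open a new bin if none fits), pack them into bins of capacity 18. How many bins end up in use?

7

  11 → bin 1 (new)  [load 11/18]
  12 → bin 2 (new)  [load 12/18]
  8 → bin 3 (new)  [load 8/18]
  4 → bin 2  [load 16/18]
  11 → bin 4 (new)  [load 11/18]
  3 → bin 1  [load 14/18]
  15 → bin 5 (new)  [load 15/18]
  7 → bin 4  [load 18/18]
  5 → bin 3  [load 13/18]
  13 → bin 6 (new)  [load 13/18]
  7 → bin 7 (new)  [load 7/18]
7 bins opened.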